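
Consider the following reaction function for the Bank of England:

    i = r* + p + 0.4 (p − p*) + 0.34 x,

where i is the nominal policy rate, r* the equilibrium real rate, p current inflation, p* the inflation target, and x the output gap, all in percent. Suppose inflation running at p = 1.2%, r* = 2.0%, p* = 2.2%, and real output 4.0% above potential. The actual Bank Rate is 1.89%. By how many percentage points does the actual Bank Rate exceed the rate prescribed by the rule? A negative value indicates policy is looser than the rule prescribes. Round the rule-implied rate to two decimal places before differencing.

Output 4.0% above potential → x = 4.0.
i = 2.0 + 1.2 + 0.4 × (1.2 − 2.2) + 0.34 × 4.0
   = 2.0 + 1.2 − 0.4 + 1.36 = 4.16
Deviation = 1.89 − 4.16 = -2.27 pp.

-2.27 pp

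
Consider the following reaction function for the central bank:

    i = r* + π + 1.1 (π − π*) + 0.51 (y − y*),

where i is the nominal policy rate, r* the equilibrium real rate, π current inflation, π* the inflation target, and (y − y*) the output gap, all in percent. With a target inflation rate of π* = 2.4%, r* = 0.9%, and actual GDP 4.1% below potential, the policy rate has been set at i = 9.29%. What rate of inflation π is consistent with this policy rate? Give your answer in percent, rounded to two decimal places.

Output 4.1% below potential → (y − y*) = -4.1.
Collecting π: i = r* + (1 + 1.1) π − 1.1 π* + 0.51 (y − y*)
2.1 π = 9.29 − 0.9 + 1.1 × 2.4 − 0.51 × (-4.1) = 13.121
π = 13.121 / 2.1 = 6.25

6.25%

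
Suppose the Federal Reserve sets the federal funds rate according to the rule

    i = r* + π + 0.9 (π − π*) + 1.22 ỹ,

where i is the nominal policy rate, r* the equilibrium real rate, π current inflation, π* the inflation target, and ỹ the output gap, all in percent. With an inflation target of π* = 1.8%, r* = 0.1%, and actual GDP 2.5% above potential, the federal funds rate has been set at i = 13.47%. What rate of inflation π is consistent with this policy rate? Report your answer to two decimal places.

Output 2.5% above potential → ỹ = 2.5.
Collecting π: i = r* + (1 + 0.9) π − 0.9 π* + 1.22 ỹ
1.9 π = 13.47 − 0.1 + 0.9 × 1.8 − 1.22 × 2.5 = 11.94
π = 11.94 / 1.9 = 6.28

6.28%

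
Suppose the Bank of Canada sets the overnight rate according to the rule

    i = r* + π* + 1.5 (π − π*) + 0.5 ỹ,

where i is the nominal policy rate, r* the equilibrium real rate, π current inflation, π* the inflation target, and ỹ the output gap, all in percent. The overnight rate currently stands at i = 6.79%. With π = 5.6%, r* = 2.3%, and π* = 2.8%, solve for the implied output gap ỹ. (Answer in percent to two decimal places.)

-5.02%

0.5 ỹ = 6.79 − 2.3 − 2.8 − 1.5 × (5.6 − 2.8) = -2.51
ỹ = -2.51 / 0.5 = -5.02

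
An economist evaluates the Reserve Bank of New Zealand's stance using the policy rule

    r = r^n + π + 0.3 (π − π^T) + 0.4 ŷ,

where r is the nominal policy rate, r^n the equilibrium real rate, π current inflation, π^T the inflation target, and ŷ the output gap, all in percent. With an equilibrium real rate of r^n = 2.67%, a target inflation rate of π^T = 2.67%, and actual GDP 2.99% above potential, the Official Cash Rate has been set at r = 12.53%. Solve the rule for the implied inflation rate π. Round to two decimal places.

7.28%

Output 2.99% above potential → ŷ = 2.99.
Collecting π: r = r^n + (1 + 0.3) π − 0.3 π^T + 0.4 ŷ
1.3 π = 12.53 − 2.67 + 0.3 × 2.67 − 0.4 × 2.99 = 9.465
π = 9.465 / 1.3 = 7.28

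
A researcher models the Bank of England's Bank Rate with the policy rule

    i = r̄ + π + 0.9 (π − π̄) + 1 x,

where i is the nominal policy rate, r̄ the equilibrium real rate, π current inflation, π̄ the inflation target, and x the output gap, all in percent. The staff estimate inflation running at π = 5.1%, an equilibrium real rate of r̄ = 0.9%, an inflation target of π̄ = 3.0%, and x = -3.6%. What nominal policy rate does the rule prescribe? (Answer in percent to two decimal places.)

i = 0.9 + 5.1 + 0.9 × (5.1 − 3.0) + 1 × (-3.6)
   = 0.9 + 5.1 + 1.89 − 3.6 = 4.29

4.29%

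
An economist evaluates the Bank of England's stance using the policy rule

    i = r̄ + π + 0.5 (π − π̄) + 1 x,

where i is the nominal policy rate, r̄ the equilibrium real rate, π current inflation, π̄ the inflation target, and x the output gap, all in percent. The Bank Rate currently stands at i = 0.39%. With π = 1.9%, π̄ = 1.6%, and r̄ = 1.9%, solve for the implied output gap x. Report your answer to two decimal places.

1 x = 0.39 − 1.9 − 1.9 − 0.5 × (1.9 − 1.6) = -3.56
x = -3.56 / 1 = -3.56

-3.56%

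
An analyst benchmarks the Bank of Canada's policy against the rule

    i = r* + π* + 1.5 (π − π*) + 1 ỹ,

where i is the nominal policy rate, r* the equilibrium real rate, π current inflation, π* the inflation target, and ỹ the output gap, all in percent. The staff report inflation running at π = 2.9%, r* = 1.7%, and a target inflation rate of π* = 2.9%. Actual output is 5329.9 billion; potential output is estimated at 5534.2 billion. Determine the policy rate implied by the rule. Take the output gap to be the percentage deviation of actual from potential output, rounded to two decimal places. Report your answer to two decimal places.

Output gap = 100 × (5329.9 − 5534.2) / 5534.2 = -3.69%.
i = 1.70 + 2.90 + 1.5 × (2.90 − 2.90) + 1 × (-3.69)
   = 1.70 + 2.9 + 0 − 3.69 = 0.91

0.91%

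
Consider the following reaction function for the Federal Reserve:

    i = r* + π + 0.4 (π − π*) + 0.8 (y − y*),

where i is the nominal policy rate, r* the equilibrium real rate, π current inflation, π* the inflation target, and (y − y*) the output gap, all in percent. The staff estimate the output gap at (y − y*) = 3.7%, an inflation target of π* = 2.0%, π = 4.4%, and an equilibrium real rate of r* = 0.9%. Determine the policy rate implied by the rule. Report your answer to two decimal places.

9.22%

i = 0.9 + 4.4 + 0.4 × (4.4 − 2.0) + 0.8 × 3.7
   = 0.9 + 4.4 + 0.96 + 2.96 = 9.22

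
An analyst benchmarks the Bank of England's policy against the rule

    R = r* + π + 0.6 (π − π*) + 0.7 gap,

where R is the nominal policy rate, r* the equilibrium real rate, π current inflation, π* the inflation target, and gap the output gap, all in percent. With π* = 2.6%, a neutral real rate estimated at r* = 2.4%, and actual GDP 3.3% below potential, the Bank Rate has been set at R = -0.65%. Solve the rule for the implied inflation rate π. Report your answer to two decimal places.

0.51%

Output 3.3% below potential → gap = -3.3.
Collecting π: R = r* + (1 + 0.6) π − 0.6 π* + 0.7 gap
1.6 π = -0.65 − 2.4 + 0.6 × 2.6 − 0.7 × (-3.3) = 0.82
π = 0.82 / 1.6 = 0.51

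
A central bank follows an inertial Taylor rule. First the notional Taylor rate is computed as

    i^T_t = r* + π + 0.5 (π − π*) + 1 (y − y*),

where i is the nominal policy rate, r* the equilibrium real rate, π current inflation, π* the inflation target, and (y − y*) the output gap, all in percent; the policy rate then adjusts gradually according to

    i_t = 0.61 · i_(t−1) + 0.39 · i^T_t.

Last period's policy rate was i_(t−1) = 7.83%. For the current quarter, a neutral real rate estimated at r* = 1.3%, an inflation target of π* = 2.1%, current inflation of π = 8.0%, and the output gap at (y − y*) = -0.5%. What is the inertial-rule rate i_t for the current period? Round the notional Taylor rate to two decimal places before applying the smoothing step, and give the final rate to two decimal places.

9.36%

i^T_t = 1.3 + 8.0 + 0.5 × (8.0 − 2.1) + 1 × (-0.5)
   = 1.3 + 8 + 2.95 − 0.5 = 11.75
i_t = 0.61 × 7.83 + 0.39 × 11.75 = 4.7763 + 4.5825 = 9.36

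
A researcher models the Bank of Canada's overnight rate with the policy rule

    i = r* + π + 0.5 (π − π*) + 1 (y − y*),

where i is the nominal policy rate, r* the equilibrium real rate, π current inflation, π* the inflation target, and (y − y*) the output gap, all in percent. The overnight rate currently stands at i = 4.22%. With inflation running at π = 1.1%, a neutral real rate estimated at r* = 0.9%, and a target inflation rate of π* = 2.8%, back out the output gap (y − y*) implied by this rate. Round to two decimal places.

3.07%

1 (y − y*) = 4.22 − 0.9 − 1.1 − 0.5 × (1.1 − 2.8) = 3.07
(y − y*) = 3.07 / 1 = 3.07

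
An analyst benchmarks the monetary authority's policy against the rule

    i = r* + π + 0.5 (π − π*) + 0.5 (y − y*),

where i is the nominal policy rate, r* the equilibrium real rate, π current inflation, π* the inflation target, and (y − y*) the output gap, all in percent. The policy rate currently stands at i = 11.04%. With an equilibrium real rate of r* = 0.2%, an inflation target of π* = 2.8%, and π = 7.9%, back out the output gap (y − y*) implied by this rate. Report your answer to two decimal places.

0.5 (y − y*) = 11.04 − 0.2 − 7.9 − 0.5 × (7.9 − 2.8) = 0.39
(y − y*) = 0.39 / 0.5 = 0.78

0.78%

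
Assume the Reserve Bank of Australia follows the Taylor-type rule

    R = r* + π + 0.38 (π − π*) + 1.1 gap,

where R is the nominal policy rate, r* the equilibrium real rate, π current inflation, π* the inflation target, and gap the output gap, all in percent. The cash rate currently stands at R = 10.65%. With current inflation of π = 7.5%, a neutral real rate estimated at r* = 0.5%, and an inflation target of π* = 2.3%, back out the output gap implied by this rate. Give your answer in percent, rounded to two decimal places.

1.1 gap = 10.65 − 0.5 − 7.5 − 0.38 × (7.5 − 2.3) = 0.674
gap = 0.674 / 1.1 = 0.61

0.61%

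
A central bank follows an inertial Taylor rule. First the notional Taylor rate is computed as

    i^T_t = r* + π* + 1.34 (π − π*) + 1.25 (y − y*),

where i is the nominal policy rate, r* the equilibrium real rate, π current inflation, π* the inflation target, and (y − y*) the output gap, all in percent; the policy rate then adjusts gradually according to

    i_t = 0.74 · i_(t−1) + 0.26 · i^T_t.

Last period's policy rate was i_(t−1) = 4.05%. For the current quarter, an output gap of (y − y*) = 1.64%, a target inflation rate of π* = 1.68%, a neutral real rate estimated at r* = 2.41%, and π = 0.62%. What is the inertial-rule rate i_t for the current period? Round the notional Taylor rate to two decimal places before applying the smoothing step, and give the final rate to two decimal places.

i^T_t = 2.41 + 1.68 + 1.34 × (0.62 − 1.68) + 1.25 × 1.64
   = 2.41 + 1.68 − 1.4204 + 2.05 = 4.72
i_t = 0.74 × 4.05 + 0.26 × 4.72 = 2.997 + 1.2272 = 4.22

4.22%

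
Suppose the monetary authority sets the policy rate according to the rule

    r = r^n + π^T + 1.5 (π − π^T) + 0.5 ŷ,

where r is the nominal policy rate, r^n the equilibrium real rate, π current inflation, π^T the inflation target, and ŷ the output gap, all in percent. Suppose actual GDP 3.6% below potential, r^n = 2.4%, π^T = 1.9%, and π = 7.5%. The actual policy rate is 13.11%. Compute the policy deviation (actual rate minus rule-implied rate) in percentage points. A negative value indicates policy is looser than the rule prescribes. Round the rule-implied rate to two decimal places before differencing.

Output 3.6% below potential → ŷ = -3.6.
r = 2.4 + 1.9 + 1.5 × (7.5 − 1.9) + 0.5 × (-3.6)
   = 2.4 + 1.9 + 8.4 − 1.8 = 10.90
Deviation = 13.11 − 10.90 = 2.21 pp.

2.21 pp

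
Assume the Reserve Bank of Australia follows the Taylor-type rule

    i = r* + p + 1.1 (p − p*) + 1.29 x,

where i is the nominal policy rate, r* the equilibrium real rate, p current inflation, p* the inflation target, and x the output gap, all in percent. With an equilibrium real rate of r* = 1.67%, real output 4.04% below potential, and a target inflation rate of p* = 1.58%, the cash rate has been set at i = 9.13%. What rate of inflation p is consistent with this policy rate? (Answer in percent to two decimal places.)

6.86%

Output 4.04% below potential → x = -4.04.
Collecting p: i = r* + (1 + 1.1) p − 1.1 p* + 1.29 x
2.1 p = 9.13 − 1.67 + 1.1 × 1.58 − 1.29 × (-4.04) = 14.4096
p = 14.4096 / 2.1 = 6.86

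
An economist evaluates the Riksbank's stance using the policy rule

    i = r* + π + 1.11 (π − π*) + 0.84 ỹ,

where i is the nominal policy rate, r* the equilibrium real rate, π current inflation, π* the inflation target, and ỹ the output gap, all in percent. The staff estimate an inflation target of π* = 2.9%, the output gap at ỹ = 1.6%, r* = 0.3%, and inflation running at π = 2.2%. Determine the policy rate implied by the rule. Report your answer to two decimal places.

i = 0.3 + 2.2 + 1.11 × (2.2 − 2.9) + 0.84 × 1.6
   = 0.3 + 2.2 − 0.777 + 1.344 = 3.07

3.07%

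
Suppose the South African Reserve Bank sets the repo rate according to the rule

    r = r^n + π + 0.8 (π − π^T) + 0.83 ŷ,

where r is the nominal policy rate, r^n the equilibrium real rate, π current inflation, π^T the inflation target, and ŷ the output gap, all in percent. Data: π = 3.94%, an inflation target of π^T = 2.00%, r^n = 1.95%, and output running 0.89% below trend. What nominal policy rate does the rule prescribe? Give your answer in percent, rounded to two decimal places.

Output 0.89% below potential → ŷ = -0.89.
r = 1.95 + 3.94 + 0.8 × (3.94 − 2.00) + 0.83 × (-0.89)
   = 1.95 + 3.94 + 1.552 − 0.7387 = 6.70

6.70%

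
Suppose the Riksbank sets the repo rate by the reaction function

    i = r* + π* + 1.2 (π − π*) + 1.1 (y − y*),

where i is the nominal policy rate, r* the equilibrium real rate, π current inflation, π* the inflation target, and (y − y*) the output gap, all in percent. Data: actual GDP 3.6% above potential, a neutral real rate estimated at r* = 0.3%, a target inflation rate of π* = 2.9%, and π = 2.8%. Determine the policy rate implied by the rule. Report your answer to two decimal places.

Output 3.6% above potential → (y − y*) = 3.6.
i = 0.3 + 2.9 + 1.2 × (2.8 − 2.9) + 1.1 × 3.6
   = 0.3 + 2.9 − 0.12 + 3.96 = 7.04

7.04%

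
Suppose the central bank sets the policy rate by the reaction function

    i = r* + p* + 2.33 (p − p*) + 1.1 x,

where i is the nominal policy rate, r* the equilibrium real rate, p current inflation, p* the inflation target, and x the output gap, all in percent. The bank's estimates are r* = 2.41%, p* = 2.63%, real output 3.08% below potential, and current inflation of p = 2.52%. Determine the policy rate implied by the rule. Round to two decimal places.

Output 3.08% below potential → x = -3.08.
i = 2.41 + 2.63 + 2.33 × (2.52 − 2.63) + 1.1 × (-3.08)
   = 2.41 + 2.63 − 0.2563 − 3.388 = 1.40

1.40%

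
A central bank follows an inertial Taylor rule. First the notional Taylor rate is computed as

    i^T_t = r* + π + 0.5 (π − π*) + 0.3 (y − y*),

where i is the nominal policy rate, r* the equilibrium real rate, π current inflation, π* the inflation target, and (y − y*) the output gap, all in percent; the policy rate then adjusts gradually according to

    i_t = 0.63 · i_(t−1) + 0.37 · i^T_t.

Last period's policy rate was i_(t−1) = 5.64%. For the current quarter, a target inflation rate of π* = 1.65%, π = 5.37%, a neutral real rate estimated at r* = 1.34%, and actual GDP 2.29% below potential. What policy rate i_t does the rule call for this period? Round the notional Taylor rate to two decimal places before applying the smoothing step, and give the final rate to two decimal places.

Output 2.29% below potential → (y − y*) = -2.29.
i^T_t = 1.34 + 5.37 + 0.5 × (5.37 − 1.65) + 0.3 × (-2.29)
   = 1.34 + 5.37 + 1.86 − 0.687 = 7.88
i_t = 0.63 × 5.64 + 0.37 × 7.88 = 3.5532 + 2.9156 = 6.47

6.47%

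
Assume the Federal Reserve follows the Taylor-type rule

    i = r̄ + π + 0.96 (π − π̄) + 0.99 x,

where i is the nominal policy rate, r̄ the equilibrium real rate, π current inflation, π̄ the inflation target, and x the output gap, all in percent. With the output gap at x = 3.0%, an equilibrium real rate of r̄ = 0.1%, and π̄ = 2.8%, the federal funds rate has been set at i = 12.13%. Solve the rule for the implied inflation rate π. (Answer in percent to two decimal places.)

Collecting π: i = r̄ + (1 + 0.96) π − 0.96 π̄ + 0.99 x
1.96 π = 12.13 − 0.1 + 0.96 × 2.8 − 0.99 × 3.0 = 11.748
π = 11.748 / 1.96 = 5.99

5.99%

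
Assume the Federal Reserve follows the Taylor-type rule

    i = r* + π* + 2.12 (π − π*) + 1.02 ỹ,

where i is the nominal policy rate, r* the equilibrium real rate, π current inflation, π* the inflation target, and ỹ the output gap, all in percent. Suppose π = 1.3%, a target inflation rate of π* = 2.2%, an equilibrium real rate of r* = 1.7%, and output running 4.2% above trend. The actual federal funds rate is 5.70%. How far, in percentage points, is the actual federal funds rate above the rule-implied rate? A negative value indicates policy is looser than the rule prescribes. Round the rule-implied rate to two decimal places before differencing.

Output 4.2% above potential → ỹ = 4.2.
i = 1.7 + 2.2 + 2.12 × (1.3 − 2.2) + 1.02 × 4.2
   = 1.7 + 2.2 − 1.908 + 4.284 = 6.28
Deviation = 5.70 − 6.28 = -0.58 pp.

-0.58 pp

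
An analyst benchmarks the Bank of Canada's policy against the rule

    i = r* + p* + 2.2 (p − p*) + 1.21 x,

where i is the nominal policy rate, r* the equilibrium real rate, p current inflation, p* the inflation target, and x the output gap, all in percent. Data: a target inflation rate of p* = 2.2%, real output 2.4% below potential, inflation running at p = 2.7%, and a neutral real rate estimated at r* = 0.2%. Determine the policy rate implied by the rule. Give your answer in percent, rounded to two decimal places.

0.60%

Output 2.4% below potential → x = -2.4.
i = 0.2 + 2.2 + 2.2 × (2.7 − 2.2) + 1.21 × (-2.4)
   = 0.2 + 2.2 + 1.1 − 2.904 = 0.60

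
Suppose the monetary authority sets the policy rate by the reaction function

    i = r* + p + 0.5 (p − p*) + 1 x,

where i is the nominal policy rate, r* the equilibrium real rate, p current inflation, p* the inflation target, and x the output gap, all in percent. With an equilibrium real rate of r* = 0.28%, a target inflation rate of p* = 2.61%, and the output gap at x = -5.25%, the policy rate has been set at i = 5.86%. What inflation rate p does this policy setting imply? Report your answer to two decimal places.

Collecting p: i = r* + (1 + 0.5) p − 0.5 p* + 1 x
1.5 p = 5.86 − 0.28 + 0.5 × 2.61 − 1 × (-5.25) = 12.135
p = 12.135 / 1.5 = 8.09

8.09%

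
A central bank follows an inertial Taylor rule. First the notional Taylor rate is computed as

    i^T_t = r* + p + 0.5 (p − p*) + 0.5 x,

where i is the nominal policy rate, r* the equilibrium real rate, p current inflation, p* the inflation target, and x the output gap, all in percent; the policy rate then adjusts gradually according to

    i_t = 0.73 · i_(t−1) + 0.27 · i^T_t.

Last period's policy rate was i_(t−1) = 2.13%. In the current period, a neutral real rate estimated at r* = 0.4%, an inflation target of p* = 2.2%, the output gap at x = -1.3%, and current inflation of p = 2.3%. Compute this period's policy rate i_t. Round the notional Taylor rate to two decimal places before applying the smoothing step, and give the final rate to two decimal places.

i^T_t = 0.4 + 2.3 + 0.5 × (2.3 − 2.2) + 0.5 × (-1.3)
   = 0.4 + 2.3 + 0.05 − 0.65 = 2.10
i_t = 0.73 × 2.13 + 0.27 × 2.10 = 1.5549 + 0.567 = 2.12

2.12%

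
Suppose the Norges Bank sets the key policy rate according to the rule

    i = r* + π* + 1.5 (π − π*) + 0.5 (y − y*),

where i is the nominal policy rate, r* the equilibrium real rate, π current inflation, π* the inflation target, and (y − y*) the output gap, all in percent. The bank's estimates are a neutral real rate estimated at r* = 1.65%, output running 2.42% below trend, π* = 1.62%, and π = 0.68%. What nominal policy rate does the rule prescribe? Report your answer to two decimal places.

Output 2.42% below potential → (y − y*) = -2.42.
i = 1.65 + 1.62 + 1.5 × (0.68 − 1.62) + 0.5 × (-2.42)
   = 1.65 + 1.62 − 1.41 − 1.21 = 0.65

0.65%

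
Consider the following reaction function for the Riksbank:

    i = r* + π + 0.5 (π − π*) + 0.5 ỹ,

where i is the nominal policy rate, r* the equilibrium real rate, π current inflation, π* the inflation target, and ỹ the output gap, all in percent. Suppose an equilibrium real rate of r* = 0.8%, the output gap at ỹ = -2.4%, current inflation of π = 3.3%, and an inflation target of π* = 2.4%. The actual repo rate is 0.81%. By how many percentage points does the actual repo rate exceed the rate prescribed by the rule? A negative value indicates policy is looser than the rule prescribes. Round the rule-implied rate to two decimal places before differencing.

i = 0.8 + 3.3 + 0.5 × (3.3 − 2.4) + 0.5 × (-2.4)
   = 0.8 + 3.3 + 0.45 − 1.2 = 3.35
Deviation = 0.81 − 3.35 = -2.54 pp.

-2.54 pp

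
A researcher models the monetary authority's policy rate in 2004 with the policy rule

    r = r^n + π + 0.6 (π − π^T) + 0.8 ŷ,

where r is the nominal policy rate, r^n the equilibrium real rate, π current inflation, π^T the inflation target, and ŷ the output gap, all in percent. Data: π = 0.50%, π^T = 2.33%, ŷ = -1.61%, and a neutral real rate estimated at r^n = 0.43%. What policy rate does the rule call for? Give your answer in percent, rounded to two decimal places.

-1.46%

r = 0.43 + 0.50 + 0.6 × (0.50 − 2.33) + 0.8 × (-1.61)
   = 0.43 + 0.5 − 1.098 − 1.288 = -1.46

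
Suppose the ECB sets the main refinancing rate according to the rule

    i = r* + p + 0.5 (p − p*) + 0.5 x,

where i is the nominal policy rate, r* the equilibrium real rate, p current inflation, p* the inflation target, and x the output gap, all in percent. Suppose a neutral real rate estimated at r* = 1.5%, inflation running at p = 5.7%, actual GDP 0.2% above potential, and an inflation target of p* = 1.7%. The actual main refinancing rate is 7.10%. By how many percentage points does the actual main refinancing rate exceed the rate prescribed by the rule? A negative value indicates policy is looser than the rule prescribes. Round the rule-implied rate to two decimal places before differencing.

Output 0.2% above potential → x = 0.2.
i = 1.5 + 5.7 + 0.5 × (5.7 − 1.7) + 0.5 × 0.2
   = 1.5 + 5.7 + 2 + 0.1 = 9.30
Deviation = 7.10 − 9.30 = -2.20 pp.

-2.20 pp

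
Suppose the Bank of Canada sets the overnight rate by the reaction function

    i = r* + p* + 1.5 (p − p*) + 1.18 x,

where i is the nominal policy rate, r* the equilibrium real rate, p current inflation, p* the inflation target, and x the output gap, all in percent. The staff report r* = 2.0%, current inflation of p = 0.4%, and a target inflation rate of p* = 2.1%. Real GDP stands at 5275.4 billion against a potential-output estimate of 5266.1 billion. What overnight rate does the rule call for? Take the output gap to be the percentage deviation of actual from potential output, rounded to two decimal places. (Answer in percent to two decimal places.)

1.76%

Output gap = 100 × (5275.4 − 5266.1) / 5266.1 = 0.18%.
i = 2.00 + 2.10 + 1.5 × (0.40 − 2.10) + 1.18 × 0.18
   = 2.00 + 2.1 − 2.55 + 0.2124 = 1.76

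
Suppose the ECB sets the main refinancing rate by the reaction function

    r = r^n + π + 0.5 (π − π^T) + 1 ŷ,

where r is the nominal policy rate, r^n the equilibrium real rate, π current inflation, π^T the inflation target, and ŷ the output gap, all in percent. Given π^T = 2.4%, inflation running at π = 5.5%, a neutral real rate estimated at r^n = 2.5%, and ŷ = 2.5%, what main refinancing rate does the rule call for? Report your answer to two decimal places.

r = 2.5 + 5.5 + 0.5 × (5.5 − 2.4) + 1 × 2.5
   = 2.5 + 5.5 + 1.55 + 2.5 = 12.05

12.05%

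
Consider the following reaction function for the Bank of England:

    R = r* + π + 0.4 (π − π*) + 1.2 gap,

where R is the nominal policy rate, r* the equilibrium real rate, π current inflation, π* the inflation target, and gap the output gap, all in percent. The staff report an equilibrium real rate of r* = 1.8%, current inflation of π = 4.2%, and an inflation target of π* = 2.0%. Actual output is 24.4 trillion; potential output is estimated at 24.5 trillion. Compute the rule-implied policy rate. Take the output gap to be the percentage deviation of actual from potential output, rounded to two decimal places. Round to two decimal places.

Output gap = 100 × (24.4 − 24.5) / 24.5 = -0.41%.
R = 1.80 + 4.20 + 0.4 × (4.20 − 2.00) + 1.2 × (-0.41)
   = 1.80 + 4.2 + 0.88 − 0.492 = 6.39

6.39%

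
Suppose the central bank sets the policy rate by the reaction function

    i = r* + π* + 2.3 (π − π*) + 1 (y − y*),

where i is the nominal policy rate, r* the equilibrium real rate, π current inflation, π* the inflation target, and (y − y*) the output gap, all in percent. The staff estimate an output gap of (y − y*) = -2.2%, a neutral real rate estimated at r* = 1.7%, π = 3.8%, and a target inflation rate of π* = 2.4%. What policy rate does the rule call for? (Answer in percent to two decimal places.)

5.12%

i = 1.7 + 2.4 + 2.3 × (3.8 − 2.4) + 1 × (-2.2)
   = 1.7 + 2.4 + 3.22 − 2.2 = 5.12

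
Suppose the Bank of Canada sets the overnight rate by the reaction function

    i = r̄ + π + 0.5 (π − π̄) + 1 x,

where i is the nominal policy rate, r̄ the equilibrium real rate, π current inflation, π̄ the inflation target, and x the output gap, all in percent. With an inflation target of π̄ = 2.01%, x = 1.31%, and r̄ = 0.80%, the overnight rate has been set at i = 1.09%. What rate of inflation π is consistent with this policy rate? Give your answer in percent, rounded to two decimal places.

Collecting π: i = r̄ + (1 + 0.5) π − 0.5 π̄ + 1 x
1.5 π = 1.09 − 0.80 + 0.5 × 2.01 − 1 × 1.31 = -0.015
π = -0.015 / 1.5 = -0.01

-0.01%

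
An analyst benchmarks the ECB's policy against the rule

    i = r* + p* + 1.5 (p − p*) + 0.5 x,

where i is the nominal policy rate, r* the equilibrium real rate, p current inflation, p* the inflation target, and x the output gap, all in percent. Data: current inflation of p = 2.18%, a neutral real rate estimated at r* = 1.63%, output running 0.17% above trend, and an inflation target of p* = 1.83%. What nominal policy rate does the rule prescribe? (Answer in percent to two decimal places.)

Output 0.17% above potential → x = 0.17.
i = 1.63 + 1.83 + 1.5 × (2.18 − 1.83) + 0.5 × 0.17
   = 1.63 + 1.83 + 0.525 + 0.085 = 4.07

4.07%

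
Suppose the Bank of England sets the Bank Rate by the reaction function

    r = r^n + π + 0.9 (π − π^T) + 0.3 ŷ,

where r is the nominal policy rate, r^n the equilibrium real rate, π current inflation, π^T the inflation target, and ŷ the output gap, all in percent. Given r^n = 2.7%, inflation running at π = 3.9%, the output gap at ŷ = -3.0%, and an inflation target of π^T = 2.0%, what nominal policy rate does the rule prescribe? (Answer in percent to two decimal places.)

r = 2.7 + 3.9 + 0.9 × (3.9 − 2.0) + 0.3 × (-3.0)
   = 2.7 + 3.9 + 1.71 − 0.9 = 7.41

7.41%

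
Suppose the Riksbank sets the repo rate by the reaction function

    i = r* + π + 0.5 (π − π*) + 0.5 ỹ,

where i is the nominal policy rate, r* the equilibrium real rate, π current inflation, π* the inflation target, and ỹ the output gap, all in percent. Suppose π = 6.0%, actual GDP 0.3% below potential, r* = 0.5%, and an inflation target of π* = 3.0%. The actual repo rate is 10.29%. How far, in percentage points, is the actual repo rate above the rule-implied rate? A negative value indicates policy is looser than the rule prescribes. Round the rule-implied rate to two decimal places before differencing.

Output 0.3% below potential → ỹ = -0.3.
i = 0.5 + 6.0 + 0.5 × (6.0 − 3.0) + 0.5 × (-0.3)
   = 0.5 + 6 + 1.5 − 0.15 = 7.85
Deviation = 10.29 − 7.85 = 2.44 pp.

2.44 pp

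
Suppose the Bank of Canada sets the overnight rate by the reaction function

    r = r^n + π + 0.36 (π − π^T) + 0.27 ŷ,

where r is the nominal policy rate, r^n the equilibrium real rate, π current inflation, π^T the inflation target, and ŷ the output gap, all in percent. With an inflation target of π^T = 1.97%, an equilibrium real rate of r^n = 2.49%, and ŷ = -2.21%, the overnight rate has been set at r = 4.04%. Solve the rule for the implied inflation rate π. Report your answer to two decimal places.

Collecting π: r = r^n + (1 + 0.36) π − 0.36 π^T + 0.27 ŷ
1.36 π = 4.04 − 2.49 + 0.36 × 1.97 − 0.27 × (-2.21) = 2.8559
π = 2.8559 / 1.36 = 2.10

2.10%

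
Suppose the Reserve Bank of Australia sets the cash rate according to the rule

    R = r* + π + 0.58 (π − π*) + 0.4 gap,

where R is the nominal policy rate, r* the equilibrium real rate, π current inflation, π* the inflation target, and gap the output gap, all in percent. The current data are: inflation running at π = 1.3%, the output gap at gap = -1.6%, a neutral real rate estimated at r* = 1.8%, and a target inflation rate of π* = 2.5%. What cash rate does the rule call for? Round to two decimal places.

1.76%

R = 1.8 + 1.3 + 0.58 × (1.3 − 2.5) + 0.4 × (-1.6)
   = 1.8 + 1.3 − 0.696 − 0.64 = 1.76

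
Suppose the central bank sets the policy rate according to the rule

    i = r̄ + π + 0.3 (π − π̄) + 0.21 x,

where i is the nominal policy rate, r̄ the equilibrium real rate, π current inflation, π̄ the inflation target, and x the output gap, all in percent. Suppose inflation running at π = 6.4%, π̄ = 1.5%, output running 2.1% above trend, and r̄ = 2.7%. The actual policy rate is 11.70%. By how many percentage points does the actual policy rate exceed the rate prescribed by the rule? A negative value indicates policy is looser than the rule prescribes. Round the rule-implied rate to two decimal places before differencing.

Output 2.1% above potential → x = 2.1.
i = 2.7 + 6.4 + 0.3 × (6.4 − 1.5) + 0.21 × 2.1
   = 2.7 + 6.4 + 1.47 + 0.441 = 11.01
Deviation = 11.70 − 11.01 = 0.69 pp.

0.69 pp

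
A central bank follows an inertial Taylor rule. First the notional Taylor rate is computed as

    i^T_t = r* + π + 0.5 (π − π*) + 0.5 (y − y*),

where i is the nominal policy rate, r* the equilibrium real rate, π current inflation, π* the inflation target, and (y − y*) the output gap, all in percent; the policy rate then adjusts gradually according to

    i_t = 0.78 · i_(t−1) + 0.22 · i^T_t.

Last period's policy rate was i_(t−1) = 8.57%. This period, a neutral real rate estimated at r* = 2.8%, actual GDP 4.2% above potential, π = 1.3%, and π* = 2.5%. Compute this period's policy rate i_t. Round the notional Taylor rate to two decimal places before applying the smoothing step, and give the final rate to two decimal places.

7.92%

Output 4.2% above potential → (y − y*) = 4.2.
i^T_t = 2.8 + 1.3 + 0.5 × (1.3 − 2.5) + 0.5 × 4.2
   = 2.8 + 1.3 − 0.6 + 2.1 = 5.60
i_t = 0.78 × 8.57 + 0.22 × 5.60 = 6.6846 + 1.232 = 7.92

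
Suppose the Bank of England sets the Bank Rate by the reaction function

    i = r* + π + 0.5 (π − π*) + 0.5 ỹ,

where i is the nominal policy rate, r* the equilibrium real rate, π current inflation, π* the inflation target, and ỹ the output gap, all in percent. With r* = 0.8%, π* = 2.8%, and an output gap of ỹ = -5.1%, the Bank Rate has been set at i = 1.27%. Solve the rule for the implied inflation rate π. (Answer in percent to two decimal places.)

2.95%

Collecting π: i = r* + (1 + 0.5) π − 0.5 π* + 0.5 ỹ
1.5 π = 1.27 − 0.8 + 0.5 × 2.8 − 0.5 × (-5.1) = 4.42
π = 4.42 / 1.5 = 2.95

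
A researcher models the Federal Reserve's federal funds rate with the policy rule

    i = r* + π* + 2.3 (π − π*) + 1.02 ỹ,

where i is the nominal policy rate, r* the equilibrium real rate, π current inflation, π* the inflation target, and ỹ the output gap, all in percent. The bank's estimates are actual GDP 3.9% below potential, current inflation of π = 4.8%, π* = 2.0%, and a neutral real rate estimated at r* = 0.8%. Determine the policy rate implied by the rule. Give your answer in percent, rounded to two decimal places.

5.26%

Output 3.9% below potential → ỹ = -3.9.
i = 0.8 + 2.0 + 2.3 × (4.8 − 2.0) + 1.02 × (-3.9)
   = 0.8 + 2 + 6.44 − 3.978 = 5.26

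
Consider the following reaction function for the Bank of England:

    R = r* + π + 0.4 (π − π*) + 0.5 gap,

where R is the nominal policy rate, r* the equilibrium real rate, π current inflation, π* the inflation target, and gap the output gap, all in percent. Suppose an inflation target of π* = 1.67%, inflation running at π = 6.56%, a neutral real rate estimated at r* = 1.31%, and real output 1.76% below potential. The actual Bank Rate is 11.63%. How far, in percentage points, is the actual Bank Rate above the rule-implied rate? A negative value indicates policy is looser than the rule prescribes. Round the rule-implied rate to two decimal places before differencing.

2.68 pp

Output 1.76% below potential → gap = -1.76.
R = 1.31 + 6.56 + 0.4 × (6.56 − 1.67) + 0.5 × (-1.76)
   = 1.31 + 6.56 + 1.956 − 0.88 = 8.95
Deviation = 11.63 − 8.95 = 2.68 pp.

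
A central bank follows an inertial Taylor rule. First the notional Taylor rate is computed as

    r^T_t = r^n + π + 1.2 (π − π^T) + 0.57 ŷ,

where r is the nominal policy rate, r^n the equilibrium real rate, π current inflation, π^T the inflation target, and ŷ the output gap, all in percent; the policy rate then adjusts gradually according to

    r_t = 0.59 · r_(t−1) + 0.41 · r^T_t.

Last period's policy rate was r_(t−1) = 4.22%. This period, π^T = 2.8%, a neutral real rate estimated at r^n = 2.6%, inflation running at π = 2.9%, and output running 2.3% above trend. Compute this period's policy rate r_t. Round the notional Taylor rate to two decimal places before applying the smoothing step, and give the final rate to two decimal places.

Output 2.3% above potential → ŷ = 2.3.
r^T_t = 2.6 + 2.9 + 1.2 × (2.9 − 2.8) + 0.57 × 2.3
   = 2.6 + 2.9 + 0.12 + 1.311 = 6.93
r_t = 0.59 × 4.22 + 0.41 × 6.93 = 2.4898 + 2.8413 = 5.33

5.33%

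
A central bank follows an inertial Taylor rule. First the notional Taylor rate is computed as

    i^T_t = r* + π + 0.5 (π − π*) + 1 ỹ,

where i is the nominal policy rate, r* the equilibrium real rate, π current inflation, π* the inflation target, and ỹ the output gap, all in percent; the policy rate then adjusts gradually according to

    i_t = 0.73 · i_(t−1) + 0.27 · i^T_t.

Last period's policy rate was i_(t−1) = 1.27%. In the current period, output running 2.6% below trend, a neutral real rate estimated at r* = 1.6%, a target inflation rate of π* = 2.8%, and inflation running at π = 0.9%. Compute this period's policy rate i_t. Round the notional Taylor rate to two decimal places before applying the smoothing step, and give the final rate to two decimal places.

0.64%

Output 2.6% below potential → ỹ = -2.6.
i^T_t = 1.6 + 0.9 + 0.5 × (0.9 − 2.8) + 1 × (-2.6)
   = 1.6 + 0.9 − 0.95 − 2.6 = -1.05
i_t = 0.73 × 1.27 + 0.27 × (-1.05) = 0.9271 − 0.2835 = 0.64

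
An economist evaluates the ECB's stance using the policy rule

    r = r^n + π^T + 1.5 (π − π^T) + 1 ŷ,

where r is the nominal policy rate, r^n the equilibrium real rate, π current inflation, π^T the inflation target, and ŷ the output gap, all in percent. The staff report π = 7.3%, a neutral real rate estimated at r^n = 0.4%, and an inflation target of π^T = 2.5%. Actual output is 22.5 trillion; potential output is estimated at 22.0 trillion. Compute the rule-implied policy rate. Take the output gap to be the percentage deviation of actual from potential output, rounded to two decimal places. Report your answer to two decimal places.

12.37%

Output gap = 100 × (22.5 − 22.0) / 22.0 = 2.27%.
r = 0.40 + 2.50 + 1.5 × (7.30 − 2.50) + 1 × 2.27
   = 0.40 + 2.5 + 7.2 + 2.27 = 12.37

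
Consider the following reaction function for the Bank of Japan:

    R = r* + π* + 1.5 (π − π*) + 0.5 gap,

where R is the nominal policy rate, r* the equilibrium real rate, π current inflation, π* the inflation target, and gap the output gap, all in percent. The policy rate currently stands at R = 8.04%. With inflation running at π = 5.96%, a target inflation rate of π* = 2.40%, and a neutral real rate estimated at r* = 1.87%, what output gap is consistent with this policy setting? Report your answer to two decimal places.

-3.14%

0.5 gap = 8.04 − 1.87 − 2.40 − 1.5 × (5.96 − 2.40) = -1.57
gap = -1.57 / 0.5 = -3.14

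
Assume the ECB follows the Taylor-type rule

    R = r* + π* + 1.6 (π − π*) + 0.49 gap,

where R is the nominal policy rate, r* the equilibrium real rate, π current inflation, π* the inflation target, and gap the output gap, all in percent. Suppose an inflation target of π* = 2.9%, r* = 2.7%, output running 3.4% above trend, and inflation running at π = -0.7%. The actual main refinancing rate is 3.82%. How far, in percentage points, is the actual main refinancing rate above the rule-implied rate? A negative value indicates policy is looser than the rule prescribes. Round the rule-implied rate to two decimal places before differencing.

Output 3.4% above potential → gap = 3.4.
R = 2.7 + 2.9 + 1.6 × (-0.7 − 2.9) + 0.49 × 3.4
   = 2.7 + 2.9 − 5.76 + 1.666 = 1.51
Deviation = 3.82 − 1.51 = 2.31 pp.

2.31 pp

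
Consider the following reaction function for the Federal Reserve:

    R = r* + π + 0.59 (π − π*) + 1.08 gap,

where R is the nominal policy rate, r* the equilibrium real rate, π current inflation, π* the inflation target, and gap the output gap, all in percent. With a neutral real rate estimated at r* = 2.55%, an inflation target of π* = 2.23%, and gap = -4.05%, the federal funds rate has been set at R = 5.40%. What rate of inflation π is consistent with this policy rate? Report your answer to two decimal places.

Collecting π: R = r* + (1 + 0.59) π − 0.59 π* + 1.08 gap
1.59 π = 5.40 − 2.55 + 0.59 × 2.23 − 1.08 × (-4.05) = 8.5397
π = 8.5397 / 1.59 = 5.37

5.37%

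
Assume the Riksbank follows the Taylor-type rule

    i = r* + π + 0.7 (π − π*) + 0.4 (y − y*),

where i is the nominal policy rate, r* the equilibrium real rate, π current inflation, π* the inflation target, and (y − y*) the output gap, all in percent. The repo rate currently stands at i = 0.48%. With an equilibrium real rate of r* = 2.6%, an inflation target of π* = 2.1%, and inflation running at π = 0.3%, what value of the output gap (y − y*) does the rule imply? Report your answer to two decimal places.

0.4 (y − y*) = 0.48 − 2.6 − 0.3 − 0.7 × (0.3 − 2.1) = -1.16
(y − y*) = -1.16 / 0.4 = -2.90

-2.90%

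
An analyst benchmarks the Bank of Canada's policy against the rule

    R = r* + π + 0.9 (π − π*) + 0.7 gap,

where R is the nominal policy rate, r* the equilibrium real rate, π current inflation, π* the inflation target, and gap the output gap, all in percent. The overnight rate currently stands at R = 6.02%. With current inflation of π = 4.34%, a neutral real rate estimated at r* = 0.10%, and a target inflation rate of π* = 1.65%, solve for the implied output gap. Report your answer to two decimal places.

0.7 gap = 6.02 − 0.10 − 4.34 − 0.9 × (4.34 − 1.65) = -0.841
gap = -0.841 / 0.7 = -1.20

-1.20%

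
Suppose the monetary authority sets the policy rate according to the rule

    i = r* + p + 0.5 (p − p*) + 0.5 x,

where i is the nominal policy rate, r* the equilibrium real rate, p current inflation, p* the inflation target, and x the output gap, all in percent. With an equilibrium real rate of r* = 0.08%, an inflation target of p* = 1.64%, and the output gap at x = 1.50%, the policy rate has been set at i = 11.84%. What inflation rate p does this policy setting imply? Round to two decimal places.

7.89%

Collecting p: i = r* + (1 + 0.5) p − 0.5 p* + 0.5 x
1.5 p = 11.84 − 0.08 + 0.5 × 1.64 − 0.5 × 1.50 = 11.83
p = 11.83 / 1.5 = 7.89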